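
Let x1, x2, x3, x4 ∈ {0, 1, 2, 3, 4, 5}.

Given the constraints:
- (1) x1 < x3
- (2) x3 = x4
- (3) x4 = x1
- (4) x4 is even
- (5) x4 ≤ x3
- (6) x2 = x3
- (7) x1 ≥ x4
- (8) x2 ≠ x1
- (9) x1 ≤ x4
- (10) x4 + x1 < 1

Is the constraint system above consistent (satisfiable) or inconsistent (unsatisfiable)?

From constraints 2, 3, and 6, x2 = x3 = x4 = x1, so x2 = x1. But constraint 8 says x2 ≠ x1. Contradiction.

Unsatisfiable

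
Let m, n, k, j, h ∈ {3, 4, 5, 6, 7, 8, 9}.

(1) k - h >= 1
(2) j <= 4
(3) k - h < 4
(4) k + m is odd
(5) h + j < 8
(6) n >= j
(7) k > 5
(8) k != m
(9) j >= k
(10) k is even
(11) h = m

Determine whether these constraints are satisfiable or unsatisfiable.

From constraint 7: k ≥ 6. From constraints 2 and 9: k ≤ j and j ≤ 4, so k ≤ 4. But 4 < 6, so no value of k works.

Unsatisfiable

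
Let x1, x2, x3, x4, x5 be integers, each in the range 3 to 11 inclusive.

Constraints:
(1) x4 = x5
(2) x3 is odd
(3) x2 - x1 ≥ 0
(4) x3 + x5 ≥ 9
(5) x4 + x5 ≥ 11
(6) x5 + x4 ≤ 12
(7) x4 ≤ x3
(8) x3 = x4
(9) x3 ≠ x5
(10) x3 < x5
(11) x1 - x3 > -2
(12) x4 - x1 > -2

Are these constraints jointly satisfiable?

Unsatisfiable

From constraints 1 and 8, x3 = x4 = x5, so x3 = x5. But constraint 9 says x3 ≠ x5. Contradiction.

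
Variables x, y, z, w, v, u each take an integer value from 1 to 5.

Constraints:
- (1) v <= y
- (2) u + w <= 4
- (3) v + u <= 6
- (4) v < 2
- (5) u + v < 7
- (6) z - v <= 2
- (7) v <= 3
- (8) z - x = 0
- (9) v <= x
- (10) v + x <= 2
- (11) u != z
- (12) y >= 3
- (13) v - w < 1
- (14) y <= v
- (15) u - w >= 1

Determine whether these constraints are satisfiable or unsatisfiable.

From constraints 12 and 14: v ≥ y and y ≥ 3, so v ≥ 3. From constraint 4: v ≤ 1. But 1 < 3, so no value of v works.

Unsatisfiable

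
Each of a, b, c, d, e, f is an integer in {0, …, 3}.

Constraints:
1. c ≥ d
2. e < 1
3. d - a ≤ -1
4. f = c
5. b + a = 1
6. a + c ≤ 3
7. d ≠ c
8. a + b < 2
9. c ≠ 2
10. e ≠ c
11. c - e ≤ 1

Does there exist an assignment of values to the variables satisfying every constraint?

Satisfiable

Setting (a, b, c, d, e, f) = (1, 0, 1, 0, 0, 1) satisfies everything: constraint 3: d - a = -1; constraint 5: b + a = 1, and the others follow.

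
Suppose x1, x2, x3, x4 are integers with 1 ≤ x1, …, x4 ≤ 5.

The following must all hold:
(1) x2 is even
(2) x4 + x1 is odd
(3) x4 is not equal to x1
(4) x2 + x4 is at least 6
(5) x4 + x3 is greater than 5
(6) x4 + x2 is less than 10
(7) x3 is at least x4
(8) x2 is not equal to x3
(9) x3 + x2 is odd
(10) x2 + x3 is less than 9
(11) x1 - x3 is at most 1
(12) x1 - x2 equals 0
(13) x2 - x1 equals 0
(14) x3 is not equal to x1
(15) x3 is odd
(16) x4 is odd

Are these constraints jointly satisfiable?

Satisfiable

One satisfying assignment is x1 = 4, x2 = 4, x3 = 3, x4 = 3.
For the less obvious constraints — constraint 4: x2 + x4 = 7; constraint 5: x4 + x3 = 6 — and the others hold by inspection.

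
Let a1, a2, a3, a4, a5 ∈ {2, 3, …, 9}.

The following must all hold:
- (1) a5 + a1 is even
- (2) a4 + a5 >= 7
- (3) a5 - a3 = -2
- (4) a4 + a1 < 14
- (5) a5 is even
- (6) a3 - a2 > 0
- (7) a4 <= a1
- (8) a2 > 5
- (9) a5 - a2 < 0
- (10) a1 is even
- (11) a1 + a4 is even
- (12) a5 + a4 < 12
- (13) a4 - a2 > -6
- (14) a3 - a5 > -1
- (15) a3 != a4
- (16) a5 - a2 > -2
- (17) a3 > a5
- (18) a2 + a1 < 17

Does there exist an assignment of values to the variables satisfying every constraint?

The assignment a1 = 8, a2 = 7, a3 = 8, a4 = 4, a5 = 6 works:
  constraint 2 holds since a4 + a5 = 10.
  constraint 3 holds since a5 - a3 = -2.
The rest check out directly.

Satisfiable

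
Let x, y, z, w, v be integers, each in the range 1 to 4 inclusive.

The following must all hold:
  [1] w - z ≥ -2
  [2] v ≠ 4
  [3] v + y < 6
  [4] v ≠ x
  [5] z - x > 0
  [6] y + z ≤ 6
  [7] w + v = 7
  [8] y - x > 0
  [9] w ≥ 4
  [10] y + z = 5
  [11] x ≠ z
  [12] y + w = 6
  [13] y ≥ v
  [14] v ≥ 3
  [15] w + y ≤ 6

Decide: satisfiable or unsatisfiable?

Unsatisfiable

From constraints 13 and 14: y ≥ v ≥ 3. From constraint 9: w ≥ 4. Hence y + w ≥ 7. But constraint 12 requires y + w = 6, and 6 < 7. Contradiction.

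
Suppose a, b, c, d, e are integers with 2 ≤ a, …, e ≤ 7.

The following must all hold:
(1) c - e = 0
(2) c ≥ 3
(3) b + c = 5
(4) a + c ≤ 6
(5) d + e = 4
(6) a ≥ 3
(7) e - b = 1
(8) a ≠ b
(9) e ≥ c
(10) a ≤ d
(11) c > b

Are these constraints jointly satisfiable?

Unsatisfiable

From constraints 6 and 10: d ≥ a ≥ 3. From constraints 2 and 9: e ≥ c ≥ 3. Hence d + e ≥ 6. But constraint 5 requires d + e = 4, and 4 < 6. Contradiction.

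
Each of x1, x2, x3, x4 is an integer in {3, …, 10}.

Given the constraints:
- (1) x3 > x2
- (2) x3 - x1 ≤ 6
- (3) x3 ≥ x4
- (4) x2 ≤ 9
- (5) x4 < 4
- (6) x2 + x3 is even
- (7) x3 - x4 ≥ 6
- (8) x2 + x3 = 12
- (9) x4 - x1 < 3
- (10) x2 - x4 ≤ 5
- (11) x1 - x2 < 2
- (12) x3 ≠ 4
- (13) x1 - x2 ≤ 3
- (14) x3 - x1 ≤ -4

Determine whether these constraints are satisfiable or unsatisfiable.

Unsatisfiable

Constraints 7, 10, 13, and 14 give x3 − x4 ≥ 6, x4 − x2 ≥ -5, x2 − x1 ≥ -3, x1 − x3 ≥ 4.
Adding all 4 inequalities: the left sides telescope to 0, and the right sides sum to 6 + (-5) + (-3) + 4 = 2. So 0 ≥ 2, which is false.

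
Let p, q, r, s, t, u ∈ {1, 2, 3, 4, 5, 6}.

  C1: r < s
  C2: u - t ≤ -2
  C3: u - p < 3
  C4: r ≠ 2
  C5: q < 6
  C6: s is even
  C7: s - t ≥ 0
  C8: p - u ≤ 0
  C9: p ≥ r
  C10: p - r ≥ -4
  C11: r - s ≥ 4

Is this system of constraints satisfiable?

Unsatisfiable

Constraints 2, 7, 8, 10, and 11 give t − u ≥ 2, u − p ≥ 0, p − r ≥ -4, r − s ≥ 4, s − t ≥ 0.
Adding all 5 inequalities: the left sides telescope to 0, and the right sides sum to 2 + 0 + (-4) + 4 + 0 = 2. So 0 ≥ 2, which is false.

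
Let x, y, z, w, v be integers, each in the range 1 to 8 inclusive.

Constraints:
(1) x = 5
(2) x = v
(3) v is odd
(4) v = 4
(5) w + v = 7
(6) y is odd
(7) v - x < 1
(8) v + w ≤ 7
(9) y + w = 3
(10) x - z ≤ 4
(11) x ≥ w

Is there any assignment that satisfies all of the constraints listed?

Unsatisfiable

Constraint 1 fixes x = 5 and constraint 4 fixes v = 4, but constraint 2 requires x = v. Since 5 ≠ 4, contradiction.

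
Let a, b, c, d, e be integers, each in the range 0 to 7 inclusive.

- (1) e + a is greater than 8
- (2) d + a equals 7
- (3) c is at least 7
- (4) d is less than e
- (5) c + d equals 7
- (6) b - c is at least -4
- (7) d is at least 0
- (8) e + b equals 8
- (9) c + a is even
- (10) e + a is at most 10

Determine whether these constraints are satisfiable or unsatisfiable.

The assignment a = 7, b = 5, c = 7, d = 0, e = 3 works:
  constraint 1 holds since e + a = 10.
  constraint 2 holds since d + a = 7.
  constraint 5 holds since c + d = 7.
The rest check out directly.

Satisfiable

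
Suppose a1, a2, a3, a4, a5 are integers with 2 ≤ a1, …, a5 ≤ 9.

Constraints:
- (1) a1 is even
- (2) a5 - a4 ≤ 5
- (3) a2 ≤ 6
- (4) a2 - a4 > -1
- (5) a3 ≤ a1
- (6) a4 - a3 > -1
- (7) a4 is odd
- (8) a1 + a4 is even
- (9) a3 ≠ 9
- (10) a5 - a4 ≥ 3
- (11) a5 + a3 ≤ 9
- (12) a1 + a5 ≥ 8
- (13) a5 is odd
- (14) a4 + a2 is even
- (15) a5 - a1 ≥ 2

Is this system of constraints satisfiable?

Unsatisfiable

Constraint 1 makes a1 even and constraint 7 makes a4 odd, so a1 + a4 must be odd. Constraint 8 says a1 + a4 is even — contradiction.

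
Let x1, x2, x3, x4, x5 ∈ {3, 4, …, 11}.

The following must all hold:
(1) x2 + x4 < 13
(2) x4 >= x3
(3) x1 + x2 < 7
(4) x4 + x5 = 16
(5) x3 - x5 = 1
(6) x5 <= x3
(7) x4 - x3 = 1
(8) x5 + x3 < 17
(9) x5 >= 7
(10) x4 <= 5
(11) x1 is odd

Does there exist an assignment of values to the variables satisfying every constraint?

Unsatisfiable

From constraints 6 and 9: x3 ≥ x5 and x5 ≥ 7, so x3 ≥ 7. From constraints 2 and 10: x3 ≤ x4 and x4 ≤ 5, so x3 ≤ 5. But 5 < 7, so no value of x3 works.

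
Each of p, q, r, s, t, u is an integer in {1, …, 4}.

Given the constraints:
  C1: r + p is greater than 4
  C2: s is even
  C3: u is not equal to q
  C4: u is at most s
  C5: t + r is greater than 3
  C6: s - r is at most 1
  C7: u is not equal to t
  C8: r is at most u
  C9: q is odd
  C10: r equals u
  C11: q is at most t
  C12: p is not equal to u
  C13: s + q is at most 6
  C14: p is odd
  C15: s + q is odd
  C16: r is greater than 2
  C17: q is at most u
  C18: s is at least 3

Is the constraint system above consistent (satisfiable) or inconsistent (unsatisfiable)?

Satisfiable

The assignment p = 3, q = 1, r = 4, s = 4, t = 1, u = 4 works:
  constraint 1 holds since r + p = 7.
  constraint 5 holds since t + r = 5.
The rest check out directly.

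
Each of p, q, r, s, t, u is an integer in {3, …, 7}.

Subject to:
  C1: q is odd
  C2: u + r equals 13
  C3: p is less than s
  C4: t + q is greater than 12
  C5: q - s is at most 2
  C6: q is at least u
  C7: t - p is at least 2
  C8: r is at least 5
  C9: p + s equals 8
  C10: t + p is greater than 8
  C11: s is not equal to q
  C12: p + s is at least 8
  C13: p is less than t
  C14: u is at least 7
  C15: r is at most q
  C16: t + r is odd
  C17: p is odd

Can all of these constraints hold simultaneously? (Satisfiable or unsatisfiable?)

One satisfying assignment is p = 3, q = 7, r = 6, s = 5, t = 7, u = 7.
For the less obvious constraints — constraint 2: u + r = 13; constraint 4: t + q = 14; constraint 5: q - s = 2 — and the others hold by inspection.

Satisfiable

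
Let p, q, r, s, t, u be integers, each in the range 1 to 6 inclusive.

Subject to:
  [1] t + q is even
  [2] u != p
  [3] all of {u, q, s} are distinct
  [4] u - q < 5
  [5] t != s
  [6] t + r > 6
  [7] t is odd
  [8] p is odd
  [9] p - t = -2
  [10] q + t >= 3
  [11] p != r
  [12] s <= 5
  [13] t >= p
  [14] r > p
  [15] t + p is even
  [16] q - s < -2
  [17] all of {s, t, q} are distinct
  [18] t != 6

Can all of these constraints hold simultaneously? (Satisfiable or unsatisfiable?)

Satisfiable

One satisfying assignment is p = 1, q = 1, r = 6, s = 4, t = 3, u = 5.
For the less obvious constraints — constraint 4: u - q = 4; constraint 6: t + r = 9; constraint 9: p - t = -2 — and the others hold by inspection.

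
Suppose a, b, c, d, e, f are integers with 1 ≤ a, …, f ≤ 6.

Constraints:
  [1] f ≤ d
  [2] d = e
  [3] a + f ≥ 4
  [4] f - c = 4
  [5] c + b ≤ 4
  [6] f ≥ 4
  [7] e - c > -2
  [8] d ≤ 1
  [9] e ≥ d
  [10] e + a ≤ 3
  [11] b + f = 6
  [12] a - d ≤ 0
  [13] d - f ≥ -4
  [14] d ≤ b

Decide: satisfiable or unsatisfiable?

Unsatisfiable

From constraint 6: f ≥ 4. From constraints 1 and 8: f ≤ d and d ≤ 1, so f ≤ 1. But 1 < 4, so no value of f works.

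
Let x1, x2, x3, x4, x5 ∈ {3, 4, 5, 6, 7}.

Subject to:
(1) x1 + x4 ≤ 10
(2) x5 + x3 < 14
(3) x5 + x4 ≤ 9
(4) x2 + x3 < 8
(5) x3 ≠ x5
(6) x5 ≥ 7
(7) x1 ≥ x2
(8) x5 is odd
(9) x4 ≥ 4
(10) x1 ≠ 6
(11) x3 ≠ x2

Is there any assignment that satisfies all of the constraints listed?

Unsatisfiable

From constraint 6: x5 ≥ 7. From constraint 9: x4 ≥ 4. Hence x5 + x4 ≥ 11. But constraint 3 requires x5 + x4 ≤ 9, and 9 < 11. Contradiction.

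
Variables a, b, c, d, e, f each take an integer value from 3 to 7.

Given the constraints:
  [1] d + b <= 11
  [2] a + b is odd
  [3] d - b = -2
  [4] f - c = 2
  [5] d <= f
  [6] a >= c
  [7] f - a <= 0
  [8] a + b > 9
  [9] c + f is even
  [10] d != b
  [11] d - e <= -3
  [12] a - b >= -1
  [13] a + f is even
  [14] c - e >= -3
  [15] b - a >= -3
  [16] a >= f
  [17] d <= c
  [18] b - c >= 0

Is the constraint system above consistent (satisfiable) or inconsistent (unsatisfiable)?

The assignment a = 6, b = 5, c = 4, d = 3, e = 7, f = 6 works:
  constraint 1 holds since d + b = 8.
  constraint 3 holds since d - b = -2.
  constraint 4 holds since f - c = 2.
The rest check out directly.

Satisfiable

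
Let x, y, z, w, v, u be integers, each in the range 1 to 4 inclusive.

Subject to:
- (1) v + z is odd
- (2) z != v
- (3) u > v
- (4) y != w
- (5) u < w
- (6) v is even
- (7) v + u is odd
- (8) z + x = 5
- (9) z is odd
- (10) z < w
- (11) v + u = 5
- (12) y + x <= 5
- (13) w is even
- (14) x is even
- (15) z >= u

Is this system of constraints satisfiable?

The assignment x = 2, y = 2, z = 3, w = 4, v = 2, u = 3 works:
  constraint 8 holds since z + x = 5.
  constraint 11 holds since v + u = 5.
  constraint 12 holds since y + x = 4.
The rest check out directly.

Satisfiable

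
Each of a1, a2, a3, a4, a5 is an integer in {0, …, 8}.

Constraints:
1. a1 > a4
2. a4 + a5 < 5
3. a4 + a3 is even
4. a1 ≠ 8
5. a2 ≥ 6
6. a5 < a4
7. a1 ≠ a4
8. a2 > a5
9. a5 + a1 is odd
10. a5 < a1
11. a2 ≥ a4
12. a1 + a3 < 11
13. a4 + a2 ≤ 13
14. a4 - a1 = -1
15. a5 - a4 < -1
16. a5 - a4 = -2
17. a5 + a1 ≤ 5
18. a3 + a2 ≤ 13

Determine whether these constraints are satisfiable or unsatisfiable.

The assignment a1 = 4, a2 = 8, a3 = 5, a4 = 3, a5 = 1 works:
  constraint 2 holds since a4 + a5 = 4.
  constraint 12 holds since a1 + a3 = 9.
The rest check out directly.

Satisfiable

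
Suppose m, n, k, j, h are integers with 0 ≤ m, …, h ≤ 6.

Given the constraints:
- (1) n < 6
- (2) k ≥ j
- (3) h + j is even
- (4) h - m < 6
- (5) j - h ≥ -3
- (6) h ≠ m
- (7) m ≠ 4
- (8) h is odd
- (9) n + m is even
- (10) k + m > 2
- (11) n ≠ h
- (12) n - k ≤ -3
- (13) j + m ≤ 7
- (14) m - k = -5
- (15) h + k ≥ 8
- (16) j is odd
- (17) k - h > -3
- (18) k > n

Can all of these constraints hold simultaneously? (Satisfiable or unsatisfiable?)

Satisfiable

One satisfying assignment is m = 0, n = 0, k = 5, j = 5, h = 5.
For the less obvious constraints — constraint 4: h - m = 5; constraint 5: j - h = 0; constraint 10: k + m = 5 — and the others hold by inspection.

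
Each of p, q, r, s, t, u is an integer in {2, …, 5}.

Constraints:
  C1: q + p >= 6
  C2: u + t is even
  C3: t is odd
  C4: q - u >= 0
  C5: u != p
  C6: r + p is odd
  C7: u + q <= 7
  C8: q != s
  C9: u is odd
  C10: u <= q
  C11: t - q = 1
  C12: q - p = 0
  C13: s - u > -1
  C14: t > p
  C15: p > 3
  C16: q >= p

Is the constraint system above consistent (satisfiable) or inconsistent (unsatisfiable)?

Satisfiable

One satisfying assignment is p = 4, q = 4, r = 5, s = 5, t = 5, u = 3.
For the less obvious constraints — constraint 1: q + p = 8; constraint 4: q - u = 1; constraint 7: u + q = 7 — and the others hold by inspection.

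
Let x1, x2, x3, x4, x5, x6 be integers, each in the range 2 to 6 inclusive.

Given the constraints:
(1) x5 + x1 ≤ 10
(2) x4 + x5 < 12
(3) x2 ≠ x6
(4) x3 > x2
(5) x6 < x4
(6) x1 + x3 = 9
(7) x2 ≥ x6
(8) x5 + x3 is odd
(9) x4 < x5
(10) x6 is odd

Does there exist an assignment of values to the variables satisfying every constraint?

Satisfiable

The assignment x1 = 3, x2 = 4, x3 = 6, x4 = 4, x5 = 5, x6 = 3 works:
  constraint 1 holds since x5 + x1 = 8.
  constraint 2 holds since x4 + x5 = 9.
The rest check out directly.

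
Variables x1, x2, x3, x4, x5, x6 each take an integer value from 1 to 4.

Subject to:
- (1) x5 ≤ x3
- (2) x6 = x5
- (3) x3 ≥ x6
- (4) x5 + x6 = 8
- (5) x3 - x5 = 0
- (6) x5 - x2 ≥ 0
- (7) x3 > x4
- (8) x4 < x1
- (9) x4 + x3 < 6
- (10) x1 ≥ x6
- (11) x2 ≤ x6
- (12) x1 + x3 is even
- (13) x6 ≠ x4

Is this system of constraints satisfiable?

Setting (x1, x2, x3, x4, x5, x6) = (4, 4, 4, 1, 4, 4) satisfies everything: constraint 4: x5 + x6 = 8; constraint 5: x3 - x5 = 0; constraint 6: x5 - x2 = 0, and the others follow.

Satisfiable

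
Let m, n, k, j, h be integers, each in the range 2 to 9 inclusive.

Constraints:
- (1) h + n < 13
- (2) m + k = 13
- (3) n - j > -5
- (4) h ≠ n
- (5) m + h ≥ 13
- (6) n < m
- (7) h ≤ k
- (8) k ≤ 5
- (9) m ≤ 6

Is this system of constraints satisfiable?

From constraint 9: m ≤ 6. From constraints 7 and 8: h ≤ k ≤ 5. Hence m + h ≤ 11. But constraint 5 requires m + h ≥ 13, and 13 > 11. Contradiction.

Unsatisfiable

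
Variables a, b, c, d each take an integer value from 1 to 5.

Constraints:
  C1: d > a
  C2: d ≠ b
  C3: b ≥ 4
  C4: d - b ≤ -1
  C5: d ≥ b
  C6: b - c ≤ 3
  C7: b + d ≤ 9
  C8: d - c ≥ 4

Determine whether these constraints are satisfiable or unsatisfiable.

Unsatisfiable

Constraints 4, 6, and 8 give c − b ≥ -3, b − d ≥ 1, d − c ≥ 4.
Adding all 3 inequalities: the left sides telescope to 0, and the right sides sum to (-3) + 1 + 4 = 2. So 0 ≥ 2, which is false.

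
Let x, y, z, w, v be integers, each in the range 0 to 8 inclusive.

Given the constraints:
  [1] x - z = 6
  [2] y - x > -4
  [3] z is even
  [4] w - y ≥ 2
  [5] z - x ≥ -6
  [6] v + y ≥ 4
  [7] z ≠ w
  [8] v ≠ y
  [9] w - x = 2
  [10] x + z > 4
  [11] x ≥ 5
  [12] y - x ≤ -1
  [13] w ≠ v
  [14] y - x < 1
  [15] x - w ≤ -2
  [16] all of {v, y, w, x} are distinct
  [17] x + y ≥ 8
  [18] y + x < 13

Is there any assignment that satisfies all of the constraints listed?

Satisfiable

Try x = 6, y = 4, z = 0, w = 8, v = 0.
Check constraint 1: x - z = 6; constraint 2: y - x = -2; constraint 4: w - y = 4. The remaining constraints are straightforward to verify.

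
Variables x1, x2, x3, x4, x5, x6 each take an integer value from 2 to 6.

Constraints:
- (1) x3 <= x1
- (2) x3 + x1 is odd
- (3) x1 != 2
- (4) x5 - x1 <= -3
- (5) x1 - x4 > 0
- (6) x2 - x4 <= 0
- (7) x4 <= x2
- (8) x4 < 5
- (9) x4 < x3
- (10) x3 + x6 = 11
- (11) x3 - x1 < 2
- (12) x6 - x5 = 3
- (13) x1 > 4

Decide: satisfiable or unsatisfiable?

One satisfying assignment is x1 = 6, x2 = 4, x3 = 5, x4 = 4, x5 = 3, x6 = 6.
For the less obvious constraints — constraint 4: x5 - x1 = -3; constraint 5: x1 - x4 = 2 — and the others hold by inspection.

Satisfiable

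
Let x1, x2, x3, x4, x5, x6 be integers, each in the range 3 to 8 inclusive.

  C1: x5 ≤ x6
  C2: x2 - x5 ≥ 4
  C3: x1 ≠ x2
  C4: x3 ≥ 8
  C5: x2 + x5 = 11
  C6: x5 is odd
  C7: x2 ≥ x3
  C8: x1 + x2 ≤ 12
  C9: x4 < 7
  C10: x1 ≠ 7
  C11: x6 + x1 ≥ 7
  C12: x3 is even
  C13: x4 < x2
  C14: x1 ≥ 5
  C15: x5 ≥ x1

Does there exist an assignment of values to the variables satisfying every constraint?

From constraint 14: x1 ≥ 5. From constraints 4 and 7: x2 ≥ x3 ≥ 8. Hence x1 + x2 ≥ 13. But constraint 8 requires x1 + x2 ≤ 12, and 12 < 13. Contradiction.

Unsatisfiable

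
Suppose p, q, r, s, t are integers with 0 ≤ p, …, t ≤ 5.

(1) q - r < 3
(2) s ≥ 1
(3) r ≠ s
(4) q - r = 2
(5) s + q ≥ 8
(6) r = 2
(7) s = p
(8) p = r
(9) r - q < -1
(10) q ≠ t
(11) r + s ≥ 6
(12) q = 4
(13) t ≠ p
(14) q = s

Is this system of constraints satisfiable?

Constraint 12 fixes q = 4 and constraint 6 fixes r = 2. Constraints 7, 8, and 14 give q = s = p = r, so q = r. But 4 ≠ 2 — contradiction.

Unsatisfiable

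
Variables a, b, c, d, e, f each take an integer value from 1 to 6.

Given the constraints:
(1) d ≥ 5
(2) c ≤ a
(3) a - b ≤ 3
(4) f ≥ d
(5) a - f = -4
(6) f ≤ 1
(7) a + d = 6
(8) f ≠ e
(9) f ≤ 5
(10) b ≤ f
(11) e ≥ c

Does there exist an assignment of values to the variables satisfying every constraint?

From constraints 1 and 4: f ≥ d and d ≥ 5, so f ≥ 5. From constraint 6: f ≤ 1. But 1 < 5, so no value of f works.

Unsatisfiable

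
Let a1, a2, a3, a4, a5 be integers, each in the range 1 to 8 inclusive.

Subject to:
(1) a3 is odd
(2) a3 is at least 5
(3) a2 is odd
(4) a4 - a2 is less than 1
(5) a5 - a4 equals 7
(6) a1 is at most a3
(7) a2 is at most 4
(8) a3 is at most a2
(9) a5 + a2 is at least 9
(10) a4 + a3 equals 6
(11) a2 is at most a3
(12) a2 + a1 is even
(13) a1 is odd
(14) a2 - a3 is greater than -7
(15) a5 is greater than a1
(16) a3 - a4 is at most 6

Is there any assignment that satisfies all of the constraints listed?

From constraint 2: a3 ≥ 5. From constraints 7 and 8: a3 ≤ a2 and a2 ≤ 4, so a3 ≤ 4. But 4 < 5, so no value of a3 works.

Unsatisfiable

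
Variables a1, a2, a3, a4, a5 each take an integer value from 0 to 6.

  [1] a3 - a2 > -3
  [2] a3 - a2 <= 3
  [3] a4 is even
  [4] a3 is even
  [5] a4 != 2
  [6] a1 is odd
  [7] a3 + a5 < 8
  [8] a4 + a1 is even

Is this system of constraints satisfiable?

Unsatisfiable

Constraint 3 makes a4 even and constraint 6 makes a1 odd, so a4 + a1 must be odd. Constraint 8 says a4 + a1 is even — contradiction.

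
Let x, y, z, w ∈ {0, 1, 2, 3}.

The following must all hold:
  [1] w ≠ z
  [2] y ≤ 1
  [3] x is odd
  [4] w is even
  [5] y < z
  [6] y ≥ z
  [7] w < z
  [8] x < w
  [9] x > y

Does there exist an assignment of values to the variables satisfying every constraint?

Unsatisfiable

Constraints 6, 7, 8, and 9 give x < w, w < z, z ≤ y, y < x. Chaining: x < w < z ≤ y < x, which forces x < x — impossible.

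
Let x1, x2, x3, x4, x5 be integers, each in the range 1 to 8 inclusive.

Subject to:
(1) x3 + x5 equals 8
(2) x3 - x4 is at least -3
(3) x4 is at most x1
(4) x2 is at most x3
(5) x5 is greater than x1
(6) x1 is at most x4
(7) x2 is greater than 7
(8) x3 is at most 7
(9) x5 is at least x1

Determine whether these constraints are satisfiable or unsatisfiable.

Unsatisfiable

From constraint 7: x2 ≥ 8. From constraints 4 and 8: x2 ≤ x3 and x3 ≤ 7, so x2 ≤ 7. But 7 < 8, so no value of x2 works.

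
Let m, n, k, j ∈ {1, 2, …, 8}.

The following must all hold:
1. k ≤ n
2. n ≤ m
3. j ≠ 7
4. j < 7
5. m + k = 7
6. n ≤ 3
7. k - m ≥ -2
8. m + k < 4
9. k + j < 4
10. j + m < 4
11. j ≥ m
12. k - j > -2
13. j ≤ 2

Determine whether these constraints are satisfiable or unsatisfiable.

From constraints 11 and 13: m ≤ j ≤ 2. From constraints 1 and 6: k ≤ n ≤ 3. Hence m + k ≤ 5. But constraint 5 requires m + k = 7, and 7 > 5. Contradiction.

Unsatisfiable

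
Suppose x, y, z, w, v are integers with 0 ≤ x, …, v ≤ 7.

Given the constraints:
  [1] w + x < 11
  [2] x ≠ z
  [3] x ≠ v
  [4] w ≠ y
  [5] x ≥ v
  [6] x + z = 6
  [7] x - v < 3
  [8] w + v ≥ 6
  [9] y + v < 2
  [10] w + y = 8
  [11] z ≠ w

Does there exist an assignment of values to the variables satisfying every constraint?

Take x = 1, y = 1, z = 5, w = 7, v = 0. Then constraint 1: w + x = 8; constraint 6: x + z = 6, and every other listed constraint is also met.

Satisfiable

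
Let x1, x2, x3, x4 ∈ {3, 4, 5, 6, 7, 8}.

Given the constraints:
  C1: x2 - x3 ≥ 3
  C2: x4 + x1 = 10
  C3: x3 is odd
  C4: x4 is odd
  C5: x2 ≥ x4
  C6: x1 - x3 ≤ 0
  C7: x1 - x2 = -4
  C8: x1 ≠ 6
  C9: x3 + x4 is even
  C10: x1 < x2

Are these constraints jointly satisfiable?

Satisfiable

Try x1 = 3, x2 = 7, x3 = 3, x4 = 7.
Check constraint 1: x2 - x3 = 4; constraint 2: x4 + x1 = 10; constraint 6: x1 - x3 = 0. The remaining constraints are straightforward to verify.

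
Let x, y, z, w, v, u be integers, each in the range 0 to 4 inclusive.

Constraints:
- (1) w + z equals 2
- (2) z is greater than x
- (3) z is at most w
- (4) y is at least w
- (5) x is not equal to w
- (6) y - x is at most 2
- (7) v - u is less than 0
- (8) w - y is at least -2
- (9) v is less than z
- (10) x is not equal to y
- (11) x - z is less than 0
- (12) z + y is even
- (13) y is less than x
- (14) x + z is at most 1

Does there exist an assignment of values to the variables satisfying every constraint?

Unsatisfiable

Constraints 2, 3, 4, and 13 give y < x, x < z, z ≤ w, w ≤ y. Chaining: y < x < z ≤ w ≤ y, which forces y < y — impossible.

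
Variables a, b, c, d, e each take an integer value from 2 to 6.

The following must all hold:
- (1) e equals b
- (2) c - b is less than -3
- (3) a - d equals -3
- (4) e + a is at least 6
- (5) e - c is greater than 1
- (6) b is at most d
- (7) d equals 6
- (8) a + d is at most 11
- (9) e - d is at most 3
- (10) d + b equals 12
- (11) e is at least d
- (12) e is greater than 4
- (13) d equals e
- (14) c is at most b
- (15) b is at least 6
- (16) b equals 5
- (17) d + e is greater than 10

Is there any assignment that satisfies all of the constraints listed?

Unsatisfiable

Constraint 7 fixes d = 6 and constraint 16 fixes b = 5. Constraints 1 and 13 give d = e = b, so d = b. But 6 ≠ 5 — contradiction.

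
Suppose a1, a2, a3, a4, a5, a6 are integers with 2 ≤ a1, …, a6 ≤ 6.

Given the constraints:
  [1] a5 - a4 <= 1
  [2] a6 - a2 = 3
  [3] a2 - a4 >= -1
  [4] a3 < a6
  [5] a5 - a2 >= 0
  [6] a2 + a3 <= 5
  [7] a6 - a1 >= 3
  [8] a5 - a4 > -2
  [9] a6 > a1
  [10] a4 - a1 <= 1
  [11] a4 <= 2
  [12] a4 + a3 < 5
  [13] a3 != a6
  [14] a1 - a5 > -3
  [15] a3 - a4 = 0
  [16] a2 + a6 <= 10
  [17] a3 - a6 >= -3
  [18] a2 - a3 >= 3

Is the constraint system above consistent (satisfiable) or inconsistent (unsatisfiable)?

Unsatisfiable

Constraints 1, 5, 7, 10, 17, and 18 give a3 − a6 ≥ -3, a6 − a1 ≥ 3, a1 − a4 ≥ -1, a4 − a5 ≥ -1, a5 − a2 ≥ 0, a2 − a3 ≥ 3.
Adding all 6 inequalities: the left sides telescope to 0, and the right sides sum to (-3) + 3 + (-1) + (-1) + 0 + 3 = 1. So 0 ≥ 1, which is false.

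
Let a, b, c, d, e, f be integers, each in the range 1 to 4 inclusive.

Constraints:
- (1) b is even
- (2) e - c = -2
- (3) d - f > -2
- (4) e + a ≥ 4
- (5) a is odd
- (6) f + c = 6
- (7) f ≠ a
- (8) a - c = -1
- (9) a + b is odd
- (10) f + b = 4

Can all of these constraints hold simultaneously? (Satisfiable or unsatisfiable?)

Take a = 3, b = 2, c = 4, d = 1, e = 2, f = 2. Then constraint 2: e - c = -2; constraint 3: d - f = -1; constraint 4: e + a = 5, and every other listed constraint is also met.

Satisfiable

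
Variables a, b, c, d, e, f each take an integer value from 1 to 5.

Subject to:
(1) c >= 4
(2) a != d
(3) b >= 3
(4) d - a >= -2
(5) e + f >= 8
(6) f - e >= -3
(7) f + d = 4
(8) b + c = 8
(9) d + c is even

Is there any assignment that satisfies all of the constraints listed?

Try a = 3, b = 3, c = 5, d = 1, e = 5, f = 3.
Check constraint 4: d - a = -2; constraint 5: e + f = 8; constraint 6: f - e = -2. The remaining constraints are straightforward to verify.

Satisfiable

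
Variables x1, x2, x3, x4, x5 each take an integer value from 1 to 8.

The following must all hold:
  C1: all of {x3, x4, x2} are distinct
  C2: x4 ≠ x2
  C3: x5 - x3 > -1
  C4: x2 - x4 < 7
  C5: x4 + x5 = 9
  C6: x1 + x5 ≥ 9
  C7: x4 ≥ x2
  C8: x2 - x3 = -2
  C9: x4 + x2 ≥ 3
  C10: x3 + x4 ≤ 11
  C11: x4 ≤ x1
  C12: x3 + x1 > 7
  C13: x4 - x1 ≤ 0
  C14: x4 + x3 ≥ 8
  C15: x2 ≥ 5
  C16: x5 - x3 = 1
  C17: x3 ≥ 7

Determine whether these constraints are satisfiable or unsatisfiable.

From constraint 17: x3 ≥ 7. From constraints 7 and 15: x4 ≥ x2 ≥ 5. Hence x3 + x4 ≥ 12. But constraint 10 requires x3 + x4 ≤ 11, and 11 < 12. Contradiction.

Unsatisfiable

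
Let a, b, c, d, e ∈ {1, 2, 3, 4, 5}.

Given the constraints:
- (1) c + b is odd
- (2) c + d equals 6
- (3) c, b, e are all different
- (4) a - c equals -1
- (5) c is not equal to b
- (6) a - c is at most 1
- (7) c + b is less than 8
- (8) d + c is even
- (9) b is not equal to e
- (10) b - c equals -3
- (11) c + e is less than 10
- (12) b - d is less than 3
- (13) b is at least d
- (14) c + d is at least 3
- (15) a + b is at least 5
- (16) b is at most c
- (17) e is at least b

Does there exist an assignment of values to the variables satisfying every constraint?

Satisfiable

One satisfying assignment is a = 4, b = 2, c = 5, d = 1, e = 3.
For the less obvious constraints — constraint 2: c + d = 6; constraint 4: a - c = -1 — and the others hold by inspection.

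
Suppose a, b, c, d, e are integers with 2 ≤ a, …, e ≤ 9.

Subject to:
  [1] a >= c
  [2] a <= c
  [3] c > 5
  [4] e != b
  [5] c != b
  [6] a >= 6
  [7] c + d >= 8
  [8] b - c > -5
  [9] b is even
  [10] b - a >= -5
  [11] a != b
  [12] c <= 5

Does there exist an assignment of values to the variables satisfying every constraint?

Unsatisfiable

From constraints 2 and 6: c ≥ a and a ≥ 6, so c ≥ 6. From constraint 12: c ≤ 5. But 5 < 6, so no value of c works.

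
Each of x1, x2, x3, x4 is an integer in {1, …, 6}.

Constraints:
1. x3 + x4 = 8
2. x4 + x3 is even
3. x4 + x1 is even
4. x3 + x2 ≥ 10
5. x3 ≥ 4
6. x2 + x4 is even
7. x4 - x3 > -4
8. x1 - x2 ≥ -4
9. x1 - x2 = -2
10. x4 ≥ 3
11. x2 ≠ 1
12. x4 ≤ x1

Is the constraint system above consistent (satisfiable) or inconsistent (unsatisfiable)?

Take x1 = 3, x2 = 5, x3 = 5, x4 = 3. Then constraint 1: x3 + x4 = 8; constraint 4: x3 + x2 = 10, and every other listed constraint is also met.

Satisfiable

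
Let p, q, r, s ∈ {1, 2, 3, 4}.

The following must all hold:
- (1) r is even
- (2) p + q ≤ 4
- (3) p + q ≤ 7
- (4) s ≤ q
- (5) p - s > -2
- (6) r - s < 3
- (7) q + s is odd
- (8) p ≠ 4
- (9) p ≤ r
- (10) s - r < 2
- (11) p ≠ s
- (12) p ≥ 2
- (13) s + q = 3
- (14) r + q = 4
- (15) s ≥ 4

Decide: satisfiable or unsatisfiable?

From constraints 9 and 12: r ≥ p ≥ 2. From constraints 4 and 15: q ≥ s ≥ 4. Hence r + q ≥ 6. But constraint 14 requires r + q = 4, and 4 < 6. Contradiction.

Unsatisfiable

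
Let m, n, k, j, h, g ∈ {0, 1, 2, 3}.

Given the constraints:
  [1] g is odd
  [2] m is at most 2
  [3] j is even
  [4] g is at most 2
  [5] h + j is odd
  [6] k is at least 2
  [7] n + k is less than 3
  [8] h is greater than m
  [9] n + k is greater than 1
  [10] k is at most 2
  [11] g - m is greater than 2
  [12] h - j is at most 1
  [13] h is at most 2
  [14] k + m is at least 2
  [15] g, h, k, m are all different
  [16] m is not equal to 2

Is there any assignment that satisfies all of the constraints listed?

Unsatisfiable

Constraints 2, 4, 10, and 13 confine each of g, h, k, m to the 3 values {0, …, 2} (the domain already gives each ≥ 0).
Constraint 15 requires all 4 of them to be distinct, but only 3 values are available — impossible by the pigeonhole principle.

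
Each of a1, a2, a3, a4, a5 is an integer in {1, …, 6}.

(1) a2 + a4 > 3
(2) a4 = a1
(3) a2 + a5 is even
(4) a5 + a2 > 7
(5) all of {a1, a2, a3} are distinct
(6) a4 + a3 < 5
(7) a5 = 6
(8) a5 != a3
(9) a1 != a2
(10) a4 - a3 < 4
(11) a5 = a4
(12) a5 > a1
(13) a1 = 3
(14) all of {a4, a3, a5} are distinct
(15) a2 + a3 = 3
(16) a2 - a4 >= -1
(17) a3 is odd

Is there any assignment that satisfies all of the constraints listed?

Unsatisfiable

Constraint 7 fixes a5 = 6 and constraint 13 fixes a1 = 3. Constraints 2 and 11 give a5 = a4 = a1, so a5 = a1. But 6 ≠ 3 — contradiction.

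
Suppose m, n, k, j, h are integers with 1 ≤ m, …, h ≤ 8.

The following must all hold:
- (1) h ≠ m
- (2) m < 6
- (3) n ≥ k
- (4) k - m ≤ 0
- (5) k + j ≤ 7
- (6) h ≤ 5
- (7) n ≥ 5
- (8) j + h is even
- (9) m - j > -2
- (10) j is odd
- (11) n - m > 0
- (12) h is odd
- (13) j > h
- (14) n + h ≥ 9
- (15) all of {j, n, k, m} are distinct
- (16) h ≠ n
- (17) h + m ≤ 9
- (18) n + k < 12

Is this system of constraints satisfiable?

Satisfiable

Setting (m, n, k, j, h) = (4, 7, 2, 5, 3) satisfies everything: constraint 4: k - m = -2; constraint 5: k + j = 7, and the others follow.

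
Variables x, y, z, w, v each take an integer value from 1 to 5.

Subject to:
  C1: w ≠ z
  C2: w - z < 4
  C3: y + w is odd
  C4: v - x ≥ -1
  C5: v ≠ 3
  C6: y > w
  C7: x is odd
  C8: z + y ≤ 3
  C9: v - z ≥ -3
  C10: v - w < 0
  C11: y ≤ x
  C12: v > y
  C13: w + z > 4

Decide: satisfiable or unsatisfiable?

Constraints 6, 10, and 12 give w < y, y < v, v < w. Chaining: w < y < v < w, which forces w < w — impossible.

Unsatisfiable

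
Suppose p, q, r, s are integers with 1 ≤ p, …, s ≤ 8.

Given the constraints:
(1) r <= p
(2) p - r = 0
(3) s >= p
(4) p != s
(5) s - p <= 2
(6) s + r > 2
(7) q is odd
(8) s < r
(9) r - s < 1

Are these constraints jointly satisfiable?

Unsatisfiable

Constraints 1, 3, and 8 give p ≤ s, s < r, r ≤ p. Chaining: p ≤ s < r ≤ p, which forces p < p — impossible.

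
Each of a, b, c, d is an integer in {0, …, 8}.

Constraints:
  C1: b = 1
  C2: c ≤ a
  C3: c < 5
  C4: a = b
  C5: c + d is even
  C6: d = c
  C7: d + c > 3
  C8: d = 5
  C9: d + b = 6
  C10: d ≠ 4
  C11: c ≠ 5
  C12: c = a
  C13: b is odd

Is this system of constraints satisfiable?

Unsatisfiable

Constraint 8 fixes d = 5 and constraint 1 fixes b = 1. Constraints 4, 6, and 12 give d = c = a = b, so d = b. But 5 ≠ 1 — contradiction.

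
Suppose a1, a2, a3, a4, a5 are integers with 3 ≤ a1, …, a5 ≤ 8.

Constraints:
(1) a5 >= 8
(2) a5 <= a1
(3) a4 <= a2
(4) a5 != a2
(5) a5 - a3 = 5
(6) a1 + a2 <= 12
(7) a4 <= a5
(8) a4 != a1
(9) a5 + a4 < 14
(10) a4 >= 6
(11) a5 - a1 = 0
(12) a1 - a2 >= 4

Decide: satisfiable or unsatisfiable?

From constraints 1 and 2: a1 ≥ a5 ≥ 8. From constraints 3 and 10: a2 ≥ a4 ≥ 6. Hence a1 + a2 ≥ 14. But constraint 6 requires a1 + a2 ≤ 12, and 12 < 14. Contradiction.

Unsatisfiable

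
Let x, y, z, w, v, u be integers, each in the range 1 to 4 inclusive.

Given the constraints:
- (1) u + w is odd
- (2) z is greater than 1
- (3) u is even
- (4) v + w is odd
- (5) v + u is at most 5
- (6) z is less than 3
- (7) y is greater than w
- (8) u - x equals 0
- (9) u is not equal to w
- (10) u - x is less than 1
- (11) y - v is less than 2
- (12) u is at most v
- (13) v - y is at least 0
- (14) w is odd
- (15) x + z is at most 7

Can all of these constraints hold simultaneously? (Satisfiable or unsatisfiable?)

One satisfying assignment is x = 2, y = 2, z = 2, w = 1, v = 2, u = 2.
For the less obvious constraints — constraint 5: v + u = 4; constraint 8: u - x = 0; constraint 10: u - x = 0 — and the others hold by inspection.

Satisfiable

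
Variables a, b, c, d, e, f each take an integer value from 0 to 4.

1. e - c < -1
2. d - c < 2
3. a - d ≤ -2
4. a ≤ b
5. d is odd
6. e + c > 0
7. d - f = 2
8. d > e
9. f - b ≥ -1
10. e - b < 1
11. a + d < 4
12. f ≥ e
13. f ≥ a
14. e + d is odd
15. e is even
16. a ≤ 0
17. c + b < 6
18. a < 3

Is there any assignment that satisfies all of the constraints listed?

Take a = 0, b = 0, c = 3, d = 3, e = 0, f = 1. Then constraint 1: e - c = -3; constraint 2: d - c = 0, and every other listed constraint is also met.

Satisfiable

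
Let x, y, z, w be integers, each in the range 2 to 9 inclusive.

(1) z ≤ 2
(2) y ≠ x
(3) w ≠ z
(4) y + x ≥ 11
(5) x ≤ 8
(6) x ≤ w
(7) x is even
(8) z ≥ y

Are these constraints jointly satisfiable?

From constraints 1 and 8: y ≤ z ≤ 2. From constraint 5: x ≤ 8. Hence y + x ≤ 10. But constraint 4 requires y + x ≥ 11, and 11 > 10. Contradiction.

Unsatisfiable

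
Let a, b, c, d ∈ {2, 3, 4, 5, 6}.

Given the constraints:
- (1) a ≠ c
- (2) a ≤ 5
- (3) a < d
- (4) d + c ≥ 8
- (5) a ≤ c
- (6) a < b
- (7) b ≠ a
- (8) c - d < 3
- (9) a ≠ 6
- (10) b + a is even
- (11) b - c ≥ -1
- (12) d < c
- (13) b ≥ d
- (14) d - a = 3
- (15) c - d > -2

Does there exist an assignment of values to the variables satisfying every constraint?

Satisfiable

The assignment a = 2, b = 6, c = 6, d = 5 works:
  constraint 4 holds since d + c = 11.
  constraint 8 holds since c - d = 1.
  constraint 11 holds since b - c = 0.
The rest check out directly.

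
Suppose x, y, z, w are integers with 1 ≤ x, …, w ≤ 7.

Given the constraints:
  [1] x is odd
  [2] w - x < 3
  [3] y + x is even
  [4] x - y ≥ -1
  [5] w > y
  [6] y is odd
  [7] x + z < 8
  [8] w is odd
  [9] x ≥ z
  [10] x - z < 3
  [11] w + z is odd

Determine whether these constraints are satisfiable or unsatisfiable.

Satisfiable

Try x = 3, y = 1, z = 2, w = 5.
Check constraint 2: w - x = 2; constraint 4: x - y = 2. The remaining constraints are straightforward to verify.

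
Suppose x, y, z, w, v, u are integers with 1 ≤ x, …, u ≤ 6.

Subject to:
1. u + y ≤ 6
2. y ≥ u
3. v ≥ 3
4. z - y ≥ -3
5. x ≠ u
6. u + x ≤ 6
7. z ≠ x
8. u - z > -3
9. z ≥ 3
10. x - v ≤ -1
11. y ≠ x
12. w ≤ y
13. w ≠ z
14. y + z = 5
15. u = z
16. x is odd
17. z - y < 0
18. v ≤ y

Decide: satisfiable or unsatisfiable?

From constraints 3 and 18: y ≥ v ≥ 3. From constraint 9: z ≥ 3. Hence y + z ≥ 6. But constraint 14 requires y + z = 5, and 5 < 6. Contradiction.

Unsatisfiable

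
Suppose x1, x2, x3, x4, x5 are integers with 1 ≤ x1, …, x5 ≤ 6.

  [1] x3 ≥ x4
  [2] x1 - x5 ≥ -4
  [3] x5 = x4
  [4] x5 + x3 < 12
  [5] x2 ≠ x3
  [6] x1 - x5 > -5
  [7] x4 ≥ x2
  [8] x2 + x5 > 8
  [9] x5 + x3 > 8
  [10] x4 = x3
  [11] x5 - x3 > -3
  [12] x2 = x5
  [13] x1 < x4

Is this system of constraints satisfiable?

Unsatisfiable

From constraints 3, 10, and 12, x2 = x5 = x4 = x3, so x2 = x3. But constraint 5 says x2 ≠ x3. Contradiction.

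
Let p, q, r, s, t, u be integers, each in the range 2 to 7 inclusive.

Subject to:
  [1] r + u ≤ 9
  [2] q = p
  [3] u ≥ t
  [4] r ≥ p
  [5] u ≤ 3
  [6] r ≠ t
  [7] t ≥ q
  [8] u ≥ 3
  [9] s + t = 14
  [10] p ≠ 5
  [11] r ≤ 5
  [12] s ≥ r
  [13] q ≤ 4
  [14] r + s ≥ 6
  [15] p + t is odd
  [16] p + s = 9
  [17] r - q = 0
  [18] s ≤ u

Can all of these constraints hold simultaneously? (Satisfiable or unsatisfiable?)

Unsatisfiable

From constraints 4 and 11: p ≤ r ≤ 5. From constraints 5 and 18: s ≤ u ≤ 3. Hence p + s ≤ 8. But constraint 16 requires p + s = 9, and 9 > 8. Contradiction.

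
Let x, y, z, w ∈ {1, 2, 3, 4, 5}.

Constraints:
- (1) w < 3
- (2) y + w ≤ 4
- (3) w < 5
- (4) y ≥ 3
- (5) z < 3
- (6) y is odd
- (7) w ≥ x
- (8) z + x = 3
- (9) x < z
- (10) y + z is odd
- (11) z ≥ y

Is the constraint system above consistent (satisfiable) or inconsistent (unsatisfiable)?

From constraints 4 and 11: z ≥ y and y ≥ 3, so z ≥ 3. From constraint 5: z ≤ 2. But 2 < 3, so no value of z works.

Unsatisfiable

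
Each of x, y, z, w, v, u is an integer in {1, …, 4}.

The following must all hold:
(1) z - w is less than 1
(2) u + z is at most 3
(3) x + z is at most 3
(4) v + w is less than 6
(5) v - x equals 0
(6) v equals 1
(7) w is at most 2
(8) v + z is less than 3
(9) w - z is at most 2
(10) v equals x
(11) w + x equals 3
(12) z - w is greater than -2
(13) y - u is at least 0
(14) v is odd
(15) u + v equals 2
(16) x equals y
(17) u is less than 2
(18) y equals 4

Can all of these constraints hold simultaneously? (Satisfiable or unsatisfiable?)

Constraint 6 fixes v = 1 and constraint 18 fixes y = 4. Constraints 10 and 16 give v = x = y, so v = y. But 1 ≠ 4 — contradiction.

Unsatisfiable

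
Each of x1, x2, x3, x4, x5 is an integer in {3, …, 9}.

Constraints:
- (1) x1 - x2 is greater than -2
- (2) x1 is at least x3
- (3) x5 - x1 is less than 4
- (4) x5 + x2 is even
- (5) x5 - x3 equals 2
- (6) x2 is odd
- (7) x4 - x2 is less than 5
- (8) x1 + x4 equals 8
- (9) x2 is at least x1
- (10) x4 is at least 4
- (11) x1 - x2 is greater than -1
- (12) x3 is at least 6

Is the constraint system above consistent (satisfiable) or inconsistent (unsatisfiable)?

Unsatisfiable

From constraints 2 and 12: x1 ≥ x3 ≥ 6. From constraint 10: x4 ≥ 4. Hence x1 + x4 ≥ 10. But constraint 8 requires x1 + x4 = 8, and 8 < 10. Contradiction.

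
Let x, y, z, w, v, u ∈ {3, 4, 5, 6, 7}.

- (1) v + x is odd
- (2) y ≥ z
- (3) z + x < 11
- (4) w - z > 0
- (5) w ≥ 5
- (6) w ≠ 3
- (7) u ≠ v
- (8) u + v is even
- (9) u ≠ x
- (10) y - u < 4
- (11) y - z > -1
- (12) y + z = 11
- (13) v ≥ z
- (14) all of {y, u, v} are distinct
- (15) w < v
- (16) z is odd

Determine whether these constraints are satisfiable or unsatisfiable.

Satisfiable

Take x = 4, y = 6, z = 5, w = 6, v = 7, u = 3. Then constraint 3: z + x = 9; constraint 4: w - z = 1; constraint 10: y - u = 3, and every other listed constraint is also met.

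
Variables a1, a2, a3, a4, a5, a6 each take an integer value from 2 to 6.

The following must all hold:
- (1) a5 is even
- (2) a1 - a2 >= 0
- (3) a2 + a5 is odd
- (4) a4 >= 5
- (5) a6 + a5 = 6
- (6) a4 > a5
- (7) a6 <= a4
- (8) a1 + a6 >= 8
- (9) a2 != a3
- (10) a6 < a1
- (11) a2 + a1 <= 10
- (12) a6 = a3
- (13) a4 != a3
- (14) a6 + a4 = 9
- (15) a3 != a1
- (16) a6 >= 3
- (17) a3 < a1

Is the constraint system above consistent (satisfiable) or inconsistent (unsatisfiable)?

Satisfiable

The assignment a1 = 6, a2 = 3, a3 = 4, a4 = 5, a5 = 2, a6 = 4 works:
  constraint 2 holds since a1 - a2 = 3.
  constraint 5 holds since a6 + a5 = 6.
The rest check out directly.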